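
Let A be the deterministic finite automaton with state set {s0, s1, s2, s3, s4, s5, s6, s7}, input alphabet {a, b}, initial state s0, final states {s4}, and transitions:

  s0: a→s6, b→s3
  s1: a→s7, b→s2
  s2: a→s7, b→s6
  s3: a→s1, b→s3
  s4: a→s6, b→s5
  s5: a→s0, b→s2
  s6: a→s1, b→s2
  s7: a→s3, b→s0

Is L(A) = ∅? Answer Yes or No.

Yes

The states reachable from the start state are {s0, s1, s2, s3, s6, s7}.
None of the accepting states {s4} is reachable, so no string is accepted and L(A) = ∅.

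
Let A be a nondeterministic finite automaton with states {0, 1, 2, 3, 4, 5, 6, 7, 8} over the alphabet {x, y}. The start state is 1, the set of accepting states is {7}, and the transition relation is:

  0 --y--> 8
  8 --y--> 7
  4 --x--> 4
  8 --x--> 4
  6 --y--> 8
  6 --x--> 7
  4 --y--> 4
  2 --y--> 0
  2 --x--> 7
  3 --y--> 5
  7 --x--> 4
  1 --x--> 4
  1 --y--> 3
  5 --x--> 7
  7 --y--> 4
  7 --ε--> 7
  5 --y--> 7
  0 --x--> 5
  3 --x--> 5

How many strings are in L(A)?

The useful subgraph on states {1, 3, 5, 7} is acyclic, so L(A) is finite; the longest accepting path visits 4 useful states, giving maximum string length 3.
Counting accepting paths from 1 by length: 4 of length 3. Total 4.

4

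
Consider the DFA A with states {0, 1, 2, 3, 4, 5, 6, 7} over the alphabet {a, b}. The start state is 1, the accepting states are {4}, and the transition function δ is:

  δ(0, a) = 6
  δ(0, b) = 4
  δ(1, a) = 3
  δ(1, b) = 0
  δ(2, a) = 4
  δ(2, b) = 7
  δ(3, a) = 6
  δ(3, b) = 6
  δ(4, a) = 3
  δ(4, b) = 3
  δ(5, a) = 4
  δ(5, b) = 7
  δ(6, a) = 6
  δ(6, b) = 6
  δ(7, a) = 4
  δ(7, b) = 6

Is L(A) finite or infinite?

The useful states (reachable from 1 and able to reach an accepting state) are {0, 1, 4}.
Restricted to these states the transition graph has no cycle, so every accepting path has bounded length and L is finite.

finite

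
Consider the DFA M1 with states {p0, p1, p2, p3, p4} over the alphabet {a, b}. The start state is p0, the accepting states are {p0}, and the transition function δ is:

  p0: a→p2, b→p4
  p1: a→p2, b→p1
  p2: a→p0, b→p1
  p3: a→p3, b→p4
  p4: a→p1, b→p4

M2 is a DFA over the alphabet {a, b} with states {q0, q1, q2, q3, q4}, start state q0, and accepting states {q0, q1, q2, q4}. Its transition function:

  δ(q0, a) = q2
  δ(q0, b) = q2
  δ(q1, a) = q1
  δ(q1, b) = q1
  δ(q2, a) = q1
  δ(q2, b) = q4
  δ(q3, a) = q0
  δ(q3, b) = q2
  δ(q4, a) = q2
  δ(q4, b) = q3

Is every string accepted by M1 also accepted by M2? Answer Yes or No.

Yes

Exploring the product automaton M1 × M2 from the start pair (p0, q0), following both machines on each input symbol, reaches 15 state pairs: (p0, q0), (p2, q2), (p4, q2), (p0, q1), (p1, q4), (p1, q1), (p4, q4), (p2, q1), (p4, q1), (p1, q3), (p1, q2), (p4, q3), (p2, q0), (p1, q0), (p0, q2).
M1 accepts in {p0} and M2 accepts in {q0, q1, q2, q4}. The reachable pairs whose M1-component is accepting are (p0, q0), (p0, q1), (p0, q2); in each of them the M2-component is accepting too, so the product for L(M1) \ L(M2) (M1-component accepting, M2-component rejecting) has no reachable accepting pair and the difference is empty.
Hence every string in L(M1) is also in L(M2).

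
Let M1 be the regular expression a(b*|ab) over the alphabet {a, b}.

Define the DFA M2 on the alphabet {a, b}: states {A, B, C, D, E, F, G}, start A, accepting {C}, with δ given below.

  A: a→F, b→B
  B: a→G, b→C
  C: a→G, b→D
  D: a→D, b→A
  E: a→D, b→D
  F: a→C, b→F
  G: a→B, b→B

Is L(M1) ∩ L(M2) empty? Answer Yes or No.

Yes

Converting the expression M1 to a DFA (subset construction, then merging equivalent states) gives the minimal DFA with states {r0, r1, r2, r3, r4, r5}, start state r0, accepting states {r1, r4, r5} and transitions r0: a→r1, b→r2; r1: a→r3, b→r4; r2: a→r2, b→r2; r3: a→r2, b→r5; r4: a→r2, b→r4; r5: a→r2, b→r2.
Exploring the product automaton M1 × M2 from the start pair (r0, A), following both machines on each input symbol, reaches 11 state pairs: (r0, A), (r1, F), (r2, B), (r3, C), (r4, F), (r2, G), (r2, C), (r5, D), (r2, D), (r2, A), (r2, F).
M1 accepts in {r1, r4, r5} and M2 accepts in {C}; no reachable pair has both components accepting, so no string drives both machines to acceptance simultaneously and L(M1) ∩ L(M2) = ∅.
So no string is accepted by both, and the intersection is empty.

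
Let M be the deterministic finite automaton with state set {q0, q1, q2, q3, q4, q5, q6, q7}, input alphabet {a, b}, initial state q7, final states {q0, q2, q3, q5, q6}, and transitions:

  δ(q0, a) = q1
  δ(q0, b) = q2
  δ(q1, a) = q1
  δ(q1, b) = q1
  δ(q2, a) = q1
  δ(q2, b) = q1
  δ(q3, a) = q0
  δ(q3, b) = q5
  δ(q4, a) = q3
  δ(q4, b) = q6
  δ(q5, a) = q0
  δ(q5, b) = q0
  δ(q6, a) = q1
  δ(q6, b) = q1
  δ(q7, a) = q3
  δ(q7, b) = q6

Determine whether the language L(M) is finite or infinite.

The useful states (reachable from q7 and able to reach an accepting state) are {q0, q2, q3, q5, q6, q7}.
Restricted to these states the transition graph has no cycle, so every accepting path has bounded length and L is finite.

finite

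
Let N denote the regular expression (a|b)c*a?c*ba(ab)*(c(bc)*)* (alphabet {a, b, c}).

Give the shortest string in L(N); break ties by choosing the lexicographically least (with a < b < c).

By inspection of the expression, no string of length less than 3 matches, and aba is the lexicographically first match of length 3.

aba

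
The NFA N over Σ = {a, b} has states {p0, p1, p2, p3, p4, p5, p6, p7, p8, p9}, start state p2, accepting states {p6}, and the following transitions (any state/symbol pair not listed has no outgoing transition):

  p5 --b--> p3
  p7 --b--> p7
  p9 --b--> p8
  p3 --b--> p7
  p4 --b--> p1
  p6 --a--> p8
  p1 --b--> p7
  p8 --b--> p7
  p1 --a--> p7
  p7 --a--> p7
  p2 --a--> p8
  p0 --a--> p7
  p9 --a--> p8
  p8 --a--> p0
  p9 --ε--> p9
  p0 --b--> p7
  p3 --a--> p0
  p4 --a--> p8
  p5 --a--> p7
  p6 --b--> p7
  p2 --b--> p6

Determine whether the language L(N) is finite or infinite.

The useful states (reachable from p2 and able to reach an accepting state) are {p2, p6}.
Restricted to these states the transition graph has no cycle, so every accepting path has bounded length and L is finite.

finite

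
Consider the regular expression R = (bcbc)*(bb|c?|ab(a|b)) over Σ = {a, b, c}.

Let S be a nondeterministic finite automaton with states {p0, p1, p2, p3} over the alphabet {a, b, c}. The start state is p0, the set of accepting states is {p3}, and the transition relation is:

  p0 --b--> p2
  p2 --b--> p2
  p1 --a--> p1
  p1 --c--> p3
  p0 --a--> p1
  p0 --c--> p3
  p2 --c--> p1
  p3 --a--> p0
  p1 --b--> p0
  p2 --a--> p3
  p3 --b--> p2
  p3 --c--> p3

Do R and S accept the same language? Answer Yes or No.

No

The empty string ε is accepted by R but rejected by S.
So L(R) ≠ L(S).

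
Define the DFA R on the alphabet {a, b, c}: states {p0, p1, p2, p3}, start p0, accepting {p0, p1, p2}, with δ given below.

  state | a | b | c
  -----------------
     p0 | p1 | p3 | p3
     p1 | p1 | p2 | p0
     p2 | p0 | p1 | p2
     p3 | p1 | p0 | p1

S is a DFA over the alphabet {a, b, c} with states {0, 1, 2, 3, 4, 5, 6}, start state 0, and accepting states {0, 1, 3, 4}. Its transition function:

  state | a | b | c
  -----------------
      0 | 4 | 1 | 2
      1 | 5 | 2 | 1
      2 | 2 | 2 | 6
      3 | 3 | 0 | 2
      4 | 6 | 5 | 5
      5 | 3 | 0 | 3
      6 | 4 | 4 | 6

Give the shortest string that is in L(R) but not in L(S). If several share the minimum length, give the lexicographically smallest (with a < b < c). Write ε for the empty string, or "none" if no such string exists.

aa

The string aa is accepted by R but not by S.
No shorter string lies in the difference, and aa is the lexicographically first length-2 string in L(R) \ L(S).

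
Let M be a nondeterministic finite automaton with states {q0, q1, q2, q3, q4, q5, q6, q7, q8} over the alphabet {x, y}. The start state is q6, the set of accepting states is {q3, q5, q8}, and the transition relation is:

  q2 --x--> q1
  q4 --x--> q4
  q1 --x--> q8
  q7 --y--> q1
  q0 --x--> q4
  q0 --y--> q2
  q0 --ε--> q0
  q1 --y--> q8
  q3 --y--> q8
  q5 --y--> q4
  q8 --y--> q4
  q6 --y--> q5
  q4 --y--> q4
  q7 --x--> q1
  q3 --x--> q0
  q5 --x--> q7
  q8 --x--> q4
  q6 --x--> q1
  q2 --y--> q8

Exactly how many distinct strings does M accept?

7

The useful subgraph on states {q1, q5, q6, q7, q8} is acyclic, so L(M) is finite; the longest accepting path visits 5 useful states, giving maximum string length 4.
Counting accepting paths from q6 by length: 1 of length 1, 2 of length 2, 4 of length 4. Total 7.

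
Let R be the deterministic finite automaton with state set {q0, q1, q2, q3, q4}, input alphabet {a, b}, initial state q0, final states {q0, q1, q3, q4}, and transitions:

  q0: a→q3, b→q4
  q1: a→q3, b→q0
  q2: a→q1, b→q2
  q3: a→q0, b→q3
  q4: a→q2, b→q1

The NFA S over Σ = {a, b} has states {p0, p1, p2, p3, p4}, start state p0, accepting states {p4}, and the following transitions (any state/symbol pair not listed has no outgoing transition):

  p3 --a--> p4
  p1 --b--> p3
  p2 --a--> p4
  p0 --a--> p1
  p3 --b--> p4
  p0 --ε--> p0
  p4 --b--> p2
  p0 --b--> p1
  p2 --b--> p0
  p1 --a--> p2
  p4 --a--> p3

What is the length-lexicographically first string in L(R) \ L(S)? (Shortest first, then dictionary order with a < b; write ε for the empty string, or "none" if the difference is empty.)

The empty string ε is accepted by R but not by S.
Since ε is the unique shortest string, it is the required witness.

ε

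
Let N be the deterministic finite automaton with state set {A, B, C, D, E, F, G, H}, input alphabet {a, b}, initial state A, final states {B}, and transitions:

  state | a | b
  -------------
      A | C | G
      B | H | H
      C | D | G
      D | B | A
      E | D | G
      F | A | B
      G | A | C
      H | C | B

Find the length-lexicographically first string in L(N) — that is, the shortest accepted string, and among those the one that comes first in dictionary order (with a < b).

aaa

A breadth-first search from A reaches an accepting state first via the path A → C → D → B on input aaa.
No string of length < 3 is accepted (BFS exhausts all shorter strings without reaching an accepting state), and aaa is the lexicographically least accepting string of length 3.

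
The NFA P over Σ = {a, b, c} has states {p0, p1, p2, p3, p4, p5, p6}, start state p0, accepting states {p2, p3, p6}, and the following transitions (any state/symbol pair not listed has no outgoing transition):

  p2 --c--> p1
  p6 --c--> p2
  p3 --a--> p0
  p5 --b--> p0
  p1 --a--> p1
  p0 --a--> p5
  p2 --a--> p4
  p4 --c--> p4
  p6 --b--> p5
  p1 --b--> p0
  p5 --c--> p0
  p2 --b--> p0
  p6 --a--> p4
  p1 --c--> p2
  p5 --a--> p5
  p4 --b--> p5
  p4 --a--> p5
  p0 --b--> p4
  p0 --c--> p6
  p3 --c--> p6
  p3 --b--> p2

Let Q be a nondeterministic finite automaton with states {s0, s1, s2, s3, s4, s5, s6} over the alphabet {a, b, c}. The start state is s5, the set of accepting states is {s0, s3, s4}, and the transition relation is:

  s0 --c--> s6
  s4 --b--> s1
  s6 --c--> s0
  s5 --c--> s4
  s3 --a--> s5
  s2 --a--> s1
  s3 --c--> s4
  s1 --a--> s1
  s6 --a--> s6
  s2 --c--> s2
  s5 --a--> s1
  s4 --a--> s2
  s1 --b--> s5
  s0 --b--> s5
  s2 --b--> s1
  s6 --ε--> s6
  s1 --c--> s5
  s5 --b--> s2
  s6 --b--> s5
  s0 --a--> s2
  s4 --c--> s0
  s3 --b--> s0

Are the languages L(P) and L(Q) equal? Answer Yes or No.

Yes

Exploring the product automaton P × Q from the start pair (p0, s5), following both machines on each input symbol, reaches 6 state pairs: (p0, s5), (p5, s1), (p4, s2), (p6, s4), (p2, s0), (p1, s6).
P accepts in {p2, p3, p6} and Q accepts in {s0, s3, s4}. In every reachable pair the two components are either both accepting — (p6, s4), (p2, s0) — or both non-accepting, so no string is accepted by exactly one of the machines: L(P) \ L(Q) and L(Q) \ L(P) are both empty.
Hence every string is accepted by P iff it is accepted by Q, and the two languages coincide.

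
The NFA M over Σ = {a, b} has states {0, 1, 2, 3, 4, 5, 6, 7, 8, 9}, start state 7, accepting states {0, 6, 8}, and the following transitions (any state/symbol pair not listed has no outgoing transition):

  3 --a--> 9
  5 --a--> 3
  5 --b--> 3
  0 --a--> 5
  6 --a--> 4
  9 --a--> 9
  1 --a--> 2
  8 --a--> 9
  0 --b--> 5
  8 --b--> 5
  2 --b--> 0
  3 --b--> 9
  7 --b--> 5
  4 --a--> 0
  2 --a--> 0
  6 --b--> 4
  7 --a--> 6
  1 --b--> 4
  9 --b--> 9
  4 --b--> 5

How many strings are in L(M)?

3

The useful subgraph on states {0, 4, 6, 7} is acyclic, so L(M) is finite; the longest accepting path visits 4 useful states, giving maximum string length 3.
Counting accepting paths from 7 by length: 1 of length 1, 2 of length 3. Total 3.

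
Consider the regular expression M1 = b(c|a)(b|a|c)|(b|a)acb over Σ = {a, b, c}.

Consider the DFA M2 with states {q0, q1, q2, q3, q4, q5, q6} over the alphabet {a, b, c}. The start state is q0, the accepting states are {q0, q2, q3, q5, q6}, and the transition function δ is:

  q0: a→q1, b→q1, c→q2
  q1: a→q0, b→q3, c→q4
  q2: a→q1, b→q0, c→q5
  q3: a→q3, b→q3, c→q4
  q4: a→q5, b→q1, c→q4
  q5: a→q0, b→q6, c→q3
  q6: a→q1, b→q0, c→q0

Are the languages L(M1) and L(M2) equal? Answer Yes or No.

No

The string baa is accepted by M1 but rejected by M2.
So L(M1) ≠ L(M2).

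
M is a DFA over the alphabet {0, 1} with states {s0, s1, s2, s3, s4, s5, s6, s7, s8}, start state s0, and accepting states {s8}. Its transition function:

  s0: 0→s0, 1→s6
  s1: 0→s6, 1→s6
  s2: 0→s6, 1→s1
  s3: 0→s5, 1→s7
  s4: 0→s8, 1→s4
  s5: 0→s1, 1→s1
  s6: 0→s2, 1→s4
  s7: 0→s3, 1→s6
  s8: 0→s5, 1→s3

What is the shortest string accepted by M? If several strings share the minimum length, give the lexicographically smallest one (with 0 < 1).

A breadth-first search from s0 reaches an accepting state first via the path s0 → s6 → s4 → s8 on input 110.
No string of length < 3 is accepted (BFS exhausts all shorter strings without reaching an accepting state), and 110 is the lexicographically least accepting string of length 3.

110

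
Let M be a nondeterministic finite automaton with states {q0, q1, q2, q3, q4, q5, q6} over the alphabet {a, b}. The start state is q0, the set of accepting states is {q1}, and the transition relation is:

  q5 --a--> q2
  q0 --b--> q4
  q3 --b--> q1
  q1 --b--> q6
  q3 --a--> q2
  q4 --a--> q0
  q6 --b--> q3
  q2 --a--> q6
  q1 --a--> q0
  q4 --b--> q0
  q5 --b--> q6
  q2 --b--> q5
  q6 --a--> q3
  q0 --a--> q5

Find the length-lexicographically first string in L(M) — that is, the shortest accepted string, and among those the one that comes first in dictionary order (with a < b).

abab

A breadth-first search from q0 reaches an accepting state first via the path q0 → q5 → q6 → q3 → q1 on input abab.
No string of length < 4 is accepted (BFS exhausts all shorter strings without reaching an accepting state), and abab is the lexicographically least accepting string of length 4.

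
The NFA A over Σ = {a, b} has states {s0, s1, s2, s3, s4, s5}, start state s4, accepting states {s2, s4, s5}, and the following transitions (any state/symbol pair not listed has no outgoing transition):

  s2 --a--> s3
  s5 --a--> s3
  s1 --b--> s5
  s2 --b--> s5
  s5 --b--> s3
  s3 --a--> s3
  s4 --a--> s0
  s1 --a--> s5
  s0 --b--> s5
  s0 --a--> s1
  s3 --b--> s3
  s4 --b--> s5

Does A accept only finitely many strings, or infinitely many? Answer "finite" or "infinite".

The useful states (reachable from s4 and able to reach an accepting state) are {s0, s1, s4, s5}.
Restricted to these states the transition graph has no cycle, so every accepting path has bounded length and L is finite.

finite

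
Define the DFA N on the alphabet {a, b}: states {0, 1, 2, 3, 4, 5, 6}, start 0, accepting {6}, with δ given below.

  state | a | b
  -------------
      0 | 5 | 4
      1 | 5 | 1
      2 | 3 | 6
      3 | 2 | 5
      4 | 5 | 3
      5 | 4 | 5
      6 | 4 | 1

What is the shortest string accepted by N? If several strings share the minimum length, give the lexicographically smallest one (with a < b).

bbab

A breadth-first search from 0 reaches an accepting state first via the path 0 → 4 → 3 → 2 → 6 on input bbab.
No string of length < 4 is accepted (BFS exhausts all shorter strings without reaching an accepting state), and bbab is the lexicographically least accepting string of length 4.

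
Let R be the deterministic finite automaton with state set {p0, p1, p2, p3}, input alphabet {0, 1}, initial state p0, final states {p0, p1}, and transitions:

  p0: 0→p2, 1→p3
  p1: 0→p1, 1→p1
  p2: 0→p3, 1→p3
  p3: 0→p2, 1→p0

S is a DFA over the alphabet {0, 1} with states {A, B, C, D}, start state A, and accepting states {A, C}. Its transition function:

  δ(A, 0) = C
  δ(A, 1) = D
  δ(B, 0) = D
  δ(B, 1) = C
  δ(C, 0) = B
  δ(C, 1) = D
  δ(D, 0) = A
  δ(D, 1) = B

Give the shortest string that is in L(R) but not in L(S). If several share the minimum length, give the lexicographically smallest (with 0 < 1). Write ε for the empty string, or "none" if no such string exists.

11

The string 11 is accepted by R but not by S.
No shorter string lies in the difference, and 11 is the lexicographically first length-2 string in L(R) \ L(S).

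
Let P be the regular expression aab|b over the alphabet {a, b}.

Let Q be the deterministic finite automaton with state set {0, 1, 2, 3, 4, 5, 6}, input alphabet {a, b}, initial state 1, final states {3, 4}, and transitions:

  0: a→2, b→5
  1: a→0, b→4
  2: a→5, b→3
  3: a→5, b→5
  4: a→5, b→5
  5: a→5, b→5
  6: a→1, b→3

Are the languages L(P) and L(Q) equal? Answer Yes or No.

Yes

Converting the expression P to a DFA (subset construction, then merging equivalent states) gives the minimal DFA with states {p0, p1, p2, p3, p4}, start state p0, accepting states {p2} and transitions p0: a→p1, b→p2; p1: a→p3, b→p4; p2: a→p4, b→p4; p3: a→p4, b→p2; p4: a→p4, b→p4.
Exploring the product automaton P × Q from the start pair (p0, 1), following both machines on each input symbol, reaches 6 state pairs: (p0, 1), (p1, 0), (p2, 4), (p3, 2), (p4, 5), (p2, 3).
P accepts in {p2} and Q accepts in {3, 4}. In every reachable pair the two components are either both accepting — (p2, 4), (p2, 3) — or both non-accepting, so no string is accepted by exactly one of the machines: L(P) \ L(Q) and L(Q) \ L(P) are both empty.
Hence every string is accepted by P iff it is accepted by Q, and the two languages coincide.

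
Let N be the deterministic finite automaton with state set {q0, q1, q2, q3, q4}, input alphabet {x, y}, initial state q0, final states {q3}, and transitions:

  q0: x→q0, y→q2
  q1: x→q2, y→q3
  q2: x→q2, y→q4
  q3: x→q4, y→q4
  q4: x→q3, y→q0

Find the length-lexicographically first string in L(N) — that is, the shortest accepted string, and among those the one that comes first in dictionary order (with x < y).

A breadth-first search from q0 reaches an accepting state first via the path q0 → q2 → q4 → q3 on input yyx.
No string of length < 3 is accepted (BFS exhausts all shorter strings without reaching an accepting state), and yyx is the lexicographically least accepting string of length 3.

yyx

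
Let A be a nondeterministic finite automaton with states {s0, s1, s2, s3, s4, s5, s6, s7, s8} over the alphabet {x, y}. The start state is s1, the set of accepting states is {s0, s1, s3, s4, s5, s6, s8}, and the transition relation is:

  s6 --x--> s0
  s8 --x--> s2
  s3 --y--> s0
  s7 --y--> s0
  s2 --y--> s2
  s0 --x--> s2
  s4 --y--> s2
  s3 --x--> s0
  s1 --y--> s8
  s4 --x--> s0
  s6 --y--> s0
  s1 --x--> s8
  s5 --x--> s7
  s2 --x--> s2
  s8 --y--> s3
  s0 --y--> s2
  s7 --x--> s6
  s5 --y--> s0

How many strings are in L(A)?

9

The useful subgraph on states {s0, s1, s3, s8} is acyclic, so L(A) is finite; the longest accepting path visits 4 useful states, giving maximum string length 3.
Counting accepting paths from s1 by length: 1 of length 0, 2 of length 1, 2 of length 2, 4 of length 3. Total 9.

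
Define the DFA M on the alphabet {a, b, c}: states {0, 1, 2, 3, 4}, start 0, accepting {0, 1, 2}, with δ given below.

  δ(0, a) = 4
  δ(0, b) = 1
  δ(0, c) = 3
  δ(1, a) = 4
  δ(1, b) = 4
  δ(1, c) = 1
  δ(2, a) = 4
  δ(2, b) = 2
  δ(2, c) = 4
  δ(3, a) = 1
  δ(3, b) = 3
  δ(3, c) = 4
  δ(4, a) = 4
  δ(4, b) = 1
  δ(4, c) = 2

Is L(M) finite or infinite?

infinite

State 1 is reachable from the start and can reach an accepting state, and it lies on the cycle 1 → 1.
Traversing that cycle any number of times yields accepted strings of unbounded length, so the language is infinite.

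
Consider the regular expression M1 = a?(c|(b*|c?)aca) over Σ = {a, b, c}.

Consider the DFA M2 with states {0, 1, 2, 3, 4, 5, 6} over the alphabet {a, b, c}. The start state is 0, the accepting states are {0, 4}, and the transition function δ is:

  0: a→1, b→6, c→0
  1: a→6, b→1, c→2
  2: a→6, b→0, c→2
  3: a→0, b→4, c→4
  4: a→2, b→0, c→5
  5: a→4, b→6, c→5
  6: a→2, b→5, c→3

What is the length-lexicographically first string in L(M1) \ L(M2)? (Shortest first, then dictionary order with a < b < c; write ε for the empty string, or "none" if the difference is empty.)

The string ac is accepted by M1 but not by M2.
No shorter string lies in the difference, and ac is the lexicographically first length-2 string in L(M1) \ L(M2).

ac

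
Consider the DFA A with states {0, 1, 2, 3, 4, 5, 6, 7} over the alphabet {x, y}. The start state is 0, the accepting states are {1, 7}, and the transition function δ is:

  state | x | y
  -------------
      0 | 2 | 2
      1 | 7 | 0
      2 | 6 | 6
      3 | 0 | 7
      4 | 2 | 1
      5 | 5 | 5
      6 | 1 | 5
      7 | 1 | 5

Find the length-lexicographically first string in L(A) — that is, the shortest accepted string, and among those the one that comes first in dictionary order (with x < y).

xxx

A breadth-first search from 0 reaches an accepting state first via the path 0 → 2 → 6 → 1 on input xxx.
No string of length < 3 is accepted (BFS exhausts all shorter strings without reaching an accepting state), and xxx is the lexicographically least accepting string of length 3.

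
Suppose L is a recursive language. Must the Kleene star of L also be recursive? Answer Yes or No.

Yes

For an input w of length n, decide by dynamic programming over positions 0..n whether w factors into blocks from L, calling the decider for L on each of the O(n²) substrings; every call halts, so this decides L*.
So the recursive languages are closed under Kleene star.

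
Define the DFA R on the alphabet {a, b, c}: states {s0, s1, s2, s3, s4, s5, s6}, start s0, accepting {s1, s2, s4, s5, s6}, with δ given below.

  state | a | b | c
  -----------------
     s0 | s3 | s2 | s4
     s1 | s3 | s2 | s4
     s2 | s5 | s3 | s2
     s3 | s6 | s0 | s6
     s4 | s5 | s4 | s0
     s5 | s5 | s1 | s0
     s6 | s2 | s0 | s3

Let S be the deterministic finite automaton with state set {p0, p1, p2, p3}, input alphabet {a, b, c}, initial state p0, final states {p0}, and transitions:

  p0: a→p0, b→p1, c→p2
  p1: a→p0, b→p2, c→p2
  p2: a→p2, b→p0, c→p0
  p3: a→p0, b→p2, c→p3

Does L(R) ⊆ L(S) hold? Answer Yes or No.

The string b is in L(R) but not in L(S).
So L(R) ⊄ L(S).

No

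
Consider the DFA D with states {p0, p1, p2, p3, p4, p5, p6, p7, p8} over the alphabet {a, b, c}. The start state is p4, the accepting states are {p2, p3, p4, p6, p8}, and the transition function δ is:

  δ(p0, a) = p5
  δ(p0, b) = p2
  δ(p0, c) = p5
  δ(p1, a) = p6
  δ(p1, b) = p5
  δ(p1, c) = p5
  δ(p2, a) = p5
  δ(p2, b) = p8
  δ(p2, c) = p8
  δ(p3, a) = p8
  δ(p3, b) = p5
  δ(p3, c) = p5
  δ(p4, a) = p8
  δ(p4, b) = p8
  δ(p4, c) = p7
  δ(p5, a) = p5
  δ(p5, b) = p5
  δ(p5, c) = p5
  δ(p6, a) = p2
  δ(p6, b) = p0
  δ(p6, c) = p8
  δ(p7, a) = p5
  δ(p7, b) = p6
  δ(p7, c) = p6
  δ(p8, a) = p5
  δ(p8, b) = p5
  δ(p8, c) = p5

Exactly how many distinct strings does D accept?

The useful subgraph on states {p0, p2, p4, p6, p7, p8} is acyclic, so L(D) is finite; the longest accepting path visits 6 useful states, giving maximum string length 5.
Counting accepting paths from p4 by length: 1 of length 0, 2 of length 1, 2 of length 2, 4 of length 3, 6 of length 4, 4 of length 5. Total 19.

19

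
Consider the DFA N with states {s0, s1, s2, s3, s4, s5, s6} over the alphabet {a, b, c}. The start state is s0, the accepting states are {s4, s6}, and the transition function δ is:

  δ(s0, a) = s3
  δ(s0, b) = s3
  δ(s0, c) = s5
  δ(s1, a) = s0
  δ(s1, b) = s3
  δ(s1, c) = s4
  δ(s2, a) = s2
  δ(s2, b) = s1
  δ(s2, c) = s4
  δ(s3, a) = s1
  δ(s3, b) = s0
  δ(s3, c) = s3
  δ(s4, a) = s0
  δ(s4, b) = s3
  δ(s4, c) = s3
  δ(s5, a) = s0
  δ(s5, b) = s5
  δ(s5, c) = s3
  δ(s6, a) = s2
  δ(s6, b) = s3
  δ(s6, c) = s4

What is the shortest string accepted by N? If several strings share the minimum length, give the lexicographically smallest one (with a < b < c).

A breadth-first search from s0 reaches an accepting state first via the path s0 → s3 → s1 → s4 on input aac.
No string of length < 3 is accepted (BFS exhausts all shorter strings without reaching an accepting state), and aac is the lexicographically least accepting string of length 3.

aac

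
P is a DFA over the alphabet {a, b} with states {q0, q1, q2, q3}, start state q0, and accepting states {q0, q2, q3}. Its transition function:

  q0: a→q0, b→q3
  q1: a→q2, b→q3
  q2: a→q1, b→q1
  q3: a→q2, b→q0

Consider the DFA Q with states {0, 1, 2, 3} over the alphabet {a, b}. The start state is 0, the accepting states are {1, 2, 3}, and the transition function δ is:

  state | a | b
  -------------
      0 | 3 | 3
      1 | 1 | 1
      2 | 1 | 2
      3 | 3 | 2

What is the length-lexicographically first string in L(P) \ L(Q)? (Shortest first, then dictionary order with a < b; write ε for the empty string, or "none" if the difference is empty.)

The empty string ε is accepted by P but not by Q.
Since ε is the unique shortest string, it is the required witness.

ε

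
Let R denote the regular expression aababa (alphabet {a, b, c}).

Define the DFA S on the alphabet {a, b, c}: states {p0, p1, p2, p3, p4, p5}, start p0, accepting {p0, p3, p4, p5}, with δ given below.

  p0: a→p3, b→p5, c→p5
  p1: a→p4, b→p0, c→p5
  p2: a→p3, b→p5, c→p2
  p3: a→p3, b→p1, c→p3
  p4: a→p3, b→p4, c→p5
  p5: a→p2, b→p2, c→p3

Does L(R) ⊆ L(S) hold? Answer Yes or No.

Yes

Converting the expression R to a DFA (subset construction, then merging equivalent states) gives the minimal DFA with states {r0, r1, r2, r3, r4, r5, r6, r7}, start state r0, accepting states {r7} and transitions r0: a→r1, b→r2, c→r2; r1: a→r3, b→r2, c→r2; r2: a→r2, b→r2, c→r2; r3: a→r2, b→r4, c→r2; r4: a→r5, b→r2, c→r2; r5: a→r2, b→r6, c→r2; r6: a→r7, b→r2, c→r2; r7: a→r2, b→r2, c→r2.
Exploring the product automaton R × S from the start pair (r0, p0), following both machines on each input symbol, reaches 13 state pairs: (r0, p0), (r1, p3), (r2, p5), (r3, p3), (r2, p1), (r2, p3), (r2, p2), (r4, p1), (r2, p4), (r2, p0), (r5, p4), (r6, p4), (r7, p3).
R accepts in {r7} and S accepts in {p0, p3, p4, p5}. The reachable pairs whose R-component is accepting are (r7, p3); in each of them the S-component is accepting too, so the product for L(R) \ L(S) (R-component accepting, S-component rejecting) has no reachable accepting pair and the difference is empty.
Hence every string in L(R) is also in L(S).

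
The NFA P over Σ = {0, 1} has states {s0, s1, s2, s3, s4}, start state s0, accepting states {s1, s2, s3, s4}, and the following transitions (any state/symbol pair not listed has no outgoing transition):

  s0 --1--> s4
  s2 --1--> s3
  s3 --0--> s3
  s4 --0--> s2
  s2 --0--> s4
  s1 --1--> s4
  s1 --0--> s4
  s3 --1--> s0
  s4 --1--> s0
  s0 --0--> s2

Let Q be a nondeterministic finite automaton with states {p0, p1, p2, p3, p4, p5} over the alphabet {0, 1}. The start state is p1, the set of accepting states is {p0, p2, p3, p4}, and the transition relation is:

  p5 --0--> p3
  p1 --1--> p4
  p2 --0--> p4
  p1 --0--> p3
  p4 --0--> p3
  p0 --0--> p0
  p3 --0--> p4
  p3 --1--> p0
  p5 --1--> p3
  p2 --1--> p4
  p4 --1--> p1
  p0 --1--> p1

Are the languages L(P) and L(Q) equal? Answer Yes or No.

Exploring the product automaton P × Q from the start pair (s0, p1), following both machines on each input symbol, reaches 4 state pairs: (s0, p1), (s2, p3), (s4, p4), (s3, p0).
P accepts in {s1, s2, s3, s4} and Q accepts in {p0, p2, p3, p4}. In every reachable pair the two components are either both accepting — (s2, p3), (s4, p4), (s3, p0) — or both non-accepting, so no string is accepted by exactly one of the machines: L(P) \ L(Q) and L(Q) \ L(P) are both empty.
Hence every string is accepted by P iff it is accepted by Q, and the two languages coincide.

Yes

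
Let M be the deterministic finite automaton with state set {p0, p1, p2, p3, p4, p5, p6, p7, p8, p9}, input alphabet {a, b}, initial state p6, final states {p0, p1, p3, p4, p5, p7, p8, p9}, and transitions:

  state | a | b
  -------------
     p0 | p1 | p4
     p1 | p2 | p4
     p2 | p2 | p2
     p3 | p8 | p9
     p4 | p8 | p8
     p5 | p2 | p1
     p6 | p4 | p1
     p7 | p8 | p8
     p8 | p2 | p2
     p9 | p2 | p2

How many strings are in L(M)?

The useful subgraph on states {p1, p4, p6, p8} is acyclic, so L(M) is finite; the longest accepting path visits 4 useful states, giving maximum string length 3.
Counting accepting paths from p6 by length: 2 of length 1, 3 of length 2, 2 of length 3. Total 7.

7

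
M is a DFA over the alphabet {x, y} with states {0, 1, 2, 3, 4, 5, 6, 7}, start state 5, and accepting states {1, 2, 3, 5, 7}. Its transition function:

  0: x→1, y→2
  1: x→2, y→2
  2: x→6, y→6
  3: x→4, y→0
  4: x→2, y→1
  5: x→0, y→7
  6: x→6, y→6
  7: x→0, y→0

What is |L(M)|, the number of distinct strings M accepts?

The useful subgraph on states {0, 1, 2, 5, 7} is acyclic, so L(M) is finite; the longest accepting path visits 5 useful states, giving maximum string length 4.
Counting accepting paths from 5 by length: 1 of length 0, 1 of length 1, 2 of length 2, 6 of length 3, 4 of length 4. Total 14.

14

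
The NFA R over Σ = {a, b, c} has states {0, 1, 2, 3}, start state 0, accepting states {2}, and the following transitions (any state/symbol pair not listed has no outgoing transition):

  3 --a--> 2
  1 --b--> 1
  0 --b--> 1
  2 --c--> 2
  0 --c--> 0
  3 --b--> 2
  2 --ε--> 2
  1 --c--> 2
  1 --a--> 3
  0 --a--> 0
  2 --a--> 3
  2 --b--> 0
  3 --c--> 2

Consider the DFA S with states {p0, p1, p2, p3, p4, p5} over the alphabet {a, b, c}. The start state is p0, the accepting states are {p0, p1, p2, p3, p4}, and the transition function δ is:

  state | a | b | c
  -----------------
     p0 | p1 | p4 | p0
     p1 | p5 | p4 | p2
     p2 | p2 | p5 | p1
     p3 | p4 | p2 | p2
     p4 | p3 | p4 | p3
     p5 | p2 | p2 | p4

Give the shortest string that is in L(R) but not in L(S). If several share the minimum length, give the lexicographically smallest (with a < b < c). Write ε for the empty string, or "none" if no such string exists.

The string aabab is accepted by R but not by S.
No shorter string lies in the difference, and aabab is the lexicographically first length-5 string in L(R) \ L(S).

aabab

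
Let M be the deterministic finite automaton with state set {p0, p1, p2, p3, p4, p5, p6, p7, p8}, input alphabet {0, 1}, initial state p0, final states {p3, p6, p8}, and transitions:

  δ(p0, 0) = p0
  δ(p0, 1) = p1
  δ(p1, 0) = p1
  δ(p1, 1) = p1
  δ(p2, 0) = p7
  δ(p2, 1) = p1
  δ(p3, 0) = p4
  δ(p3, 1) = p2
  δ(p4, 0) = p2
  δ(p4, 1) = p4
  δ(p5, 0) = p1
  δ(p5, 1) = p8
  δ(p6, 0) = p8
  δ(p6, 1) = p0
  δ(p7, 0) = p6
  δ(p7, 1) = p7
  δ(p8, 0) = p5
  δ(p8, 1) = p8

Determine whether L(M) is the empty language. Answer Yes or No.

The states reachable from the start state are {p0, p1}.
None of the accepting states {p3, p6, p8} is reachable, so no string is accepted and L(M) = ∅.

Yes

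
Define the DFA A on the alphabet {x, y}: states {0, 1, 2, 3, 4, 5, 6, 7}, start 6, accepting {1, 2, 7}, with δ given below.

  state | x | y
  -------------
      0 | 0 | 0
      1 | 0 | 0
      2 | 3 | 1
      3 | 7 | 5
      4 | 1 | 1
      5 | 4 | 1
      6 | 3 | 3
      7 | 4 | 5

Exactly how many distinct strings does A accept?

The useful subgraph on states {1, 3, 4, 5, 6, 7} is acyclic, so L(A) is finite; the longest accepting path visits 6 useful states, giving maximum string length 5.
Counting accepting paths from 6 by length: 2 of length 2, 2 of length 3, 10 of length 4, 4 of length 5. Total 18.

18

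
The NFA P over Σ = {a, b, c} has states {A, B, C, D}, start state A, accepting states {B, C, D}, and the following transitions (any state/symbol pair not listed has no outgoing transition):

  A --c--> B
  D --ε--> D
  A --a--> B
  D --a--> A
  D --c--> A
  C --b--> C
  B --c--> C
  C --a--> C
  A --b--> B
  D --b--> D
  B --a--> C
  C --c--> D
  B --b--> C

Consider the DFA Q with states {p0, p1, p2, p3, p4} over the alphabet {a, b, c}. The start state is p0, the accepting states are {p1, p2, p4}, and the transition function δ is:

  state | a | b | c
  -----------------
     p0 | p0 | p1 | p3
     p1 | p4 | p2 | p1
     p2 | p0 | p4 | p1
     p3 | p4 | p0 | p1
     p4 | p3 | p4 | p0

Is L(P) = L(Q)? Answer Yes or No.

No

The string a is accepted by P but rejected by Q.
So L(P) ≠ L(Q).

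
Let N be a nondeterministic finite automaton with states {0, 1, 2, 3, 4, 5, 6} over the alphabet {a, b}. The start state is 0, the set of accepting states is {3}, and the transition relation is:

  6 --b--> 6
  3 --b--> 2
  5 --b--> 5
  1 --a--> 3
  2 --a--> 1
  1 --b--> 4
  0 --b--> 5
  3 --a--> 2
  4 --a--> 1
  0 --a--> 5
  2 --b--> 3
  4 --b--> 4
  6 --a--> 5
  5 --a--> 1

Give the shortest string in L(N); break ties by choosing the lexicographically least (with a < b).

A breadth-first search from 0 reaches an accepting state first via the path 0 → 5 → 1 → 3 on input aaa.
No string of length < 3 is accepted (BFS exhausts all shorter strings without reaching an accepting state), and aaa is the lexicographically least accepting string of length 3.

aaa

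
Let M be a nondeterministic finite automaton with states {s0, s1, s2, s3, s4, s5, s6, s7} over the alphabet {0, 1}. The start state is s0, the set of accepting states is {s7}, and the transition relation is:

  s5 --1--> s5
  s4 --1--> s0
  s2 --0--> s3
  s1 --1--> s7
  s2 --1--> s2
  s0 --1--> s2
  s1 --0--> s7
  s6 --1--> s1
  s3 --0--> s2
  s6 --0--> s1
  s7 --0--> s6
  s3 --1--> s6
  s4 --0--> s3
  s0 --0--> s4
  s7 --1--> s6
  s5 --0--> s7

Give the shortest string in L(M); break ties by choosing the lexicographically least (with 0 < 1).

00100

A breadth-first search from s0 reaches an accepting state first via the path s0 → s4 → s3 → s6 → s1 → s7 on input 00100.
No string of length < 5 is accepted (BFS exhausts all shorter strings without reaching an accepting state), and 00100 is the lexicographically least accepting string of length 5.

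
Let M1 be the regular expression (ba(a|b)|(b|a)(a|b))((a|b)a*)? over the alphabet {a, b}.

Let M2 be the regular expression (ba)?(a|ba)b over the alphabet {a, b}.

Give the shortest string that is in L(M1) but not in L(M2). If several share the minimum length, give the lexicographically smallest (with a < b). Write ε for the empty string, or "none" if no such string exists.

The string aa is accepted by M1 but not by M2.
No shorter string lies in the difference, and aa is the lexicographically first length-2 string in L(M1) \ L(M2).

aa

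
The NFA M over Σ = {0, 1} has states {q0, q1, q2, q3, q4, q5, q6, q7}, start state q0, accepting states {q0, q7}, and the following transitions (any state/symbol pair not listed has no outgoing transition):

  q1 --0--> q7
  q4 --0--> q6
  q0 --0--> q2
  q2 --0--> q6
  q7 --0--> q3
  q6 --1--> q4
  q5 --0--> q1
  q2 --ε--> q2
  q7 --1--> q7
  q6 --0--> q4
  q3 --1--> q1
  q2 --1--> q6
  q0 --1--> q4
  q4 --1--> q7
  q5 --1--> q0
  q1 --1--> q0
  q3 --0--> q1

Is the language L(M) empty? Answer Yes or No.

The empty string ε is accepted: the run q0 ends in the accepting state q0.
Since at least one string is accepted, L(M) is not empty.

No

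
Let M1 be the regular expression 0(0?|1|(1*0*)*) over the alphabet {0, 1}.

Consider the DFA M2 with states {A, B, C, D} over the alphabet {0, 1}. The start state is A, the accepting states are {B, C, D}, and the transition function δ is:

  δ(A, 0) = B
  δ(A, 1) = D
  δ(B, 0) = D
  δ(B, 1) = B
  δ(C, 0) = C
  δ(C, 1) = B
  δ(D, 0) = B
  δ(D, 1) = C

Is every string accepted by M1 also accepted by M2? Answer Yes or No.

Yes

Converting the expression M1 to a DFA (subset construction, then merging equivalent states) gives the minimal DFA with states {r0, r1, r2}, start state r0, accepting states {r1} and transitions r0: 0→r1, 1→r2; r1: 0→r1, 1→r1; r2: 0→r2, 1→r2.
Exploring the product automaton M1 × M2 from the start pair (r0, A), following both machines on each input symbol, reaches 7 state pairs: (r0, A), (r1, B), (r2, D), (r1, D), (r2, B), (r2, C), (r1, C).
M1 accepts in {r1} and M2 accepts in {B, C, D}. The reachable pairs whose M1-component is accepting are (r1, B), (r1, D), (r1, C); in each of them the M2-component is accepting too, so the product for L(M1) \ L(M2) (M1-component accepting, M2-component rejecting) has no reachable accepting pair and the difference is empty.
Hence every string in L(M1) is also in L(M2).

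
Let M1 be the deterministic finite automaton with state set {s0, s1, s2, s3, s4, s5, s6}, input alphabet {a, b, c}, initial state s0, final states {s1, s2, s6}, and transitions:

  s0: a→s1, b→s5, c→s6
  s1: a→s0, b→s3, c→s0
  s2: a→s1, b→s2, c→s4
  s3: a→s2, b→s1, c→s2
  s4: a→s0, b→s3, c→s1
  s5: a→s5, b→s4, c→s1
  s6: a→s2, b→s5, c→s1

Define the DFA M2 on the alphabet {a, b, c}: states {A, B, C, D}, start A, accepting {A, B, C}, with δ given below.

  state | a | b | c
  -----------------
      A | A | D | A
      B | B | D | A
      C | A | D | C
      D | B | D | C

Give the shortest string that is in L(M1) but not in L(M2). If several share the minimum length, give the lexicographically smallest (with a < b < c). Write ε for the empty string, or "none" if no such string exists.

abb

The string abb is accepted by M1 but not by M2.
No shorter string lies in the difference, and abb is the lexicographically first length-3 string in L(M1) \ L(M2).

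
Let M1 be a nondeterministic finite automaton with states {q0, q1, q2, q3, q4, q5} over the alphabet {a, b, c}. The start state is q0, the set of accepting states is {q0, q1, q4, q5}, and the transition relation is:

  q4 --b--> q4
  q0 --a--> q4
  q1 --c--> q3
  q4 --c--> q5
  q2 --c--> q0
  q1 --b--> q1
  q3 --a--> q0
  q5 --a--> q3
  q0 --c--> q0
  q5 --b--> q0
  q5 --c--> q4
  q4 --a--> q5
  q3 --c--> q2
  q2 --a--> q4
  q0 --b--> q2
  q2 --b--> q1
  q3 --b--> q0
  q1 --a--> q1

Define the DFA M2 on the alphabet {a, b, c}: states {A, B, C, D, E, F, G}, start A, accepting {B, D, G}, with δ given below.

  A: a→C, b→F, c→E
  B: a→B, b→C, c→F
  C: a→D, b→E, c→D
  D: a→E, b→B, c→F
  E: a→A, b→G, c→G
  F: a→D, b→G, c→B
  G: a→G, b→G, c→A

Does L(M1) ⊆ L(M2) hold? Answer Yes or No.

No

The empty string ε is in L(M1) but not in L(M2).
So L(M1) ⊄ L(M2).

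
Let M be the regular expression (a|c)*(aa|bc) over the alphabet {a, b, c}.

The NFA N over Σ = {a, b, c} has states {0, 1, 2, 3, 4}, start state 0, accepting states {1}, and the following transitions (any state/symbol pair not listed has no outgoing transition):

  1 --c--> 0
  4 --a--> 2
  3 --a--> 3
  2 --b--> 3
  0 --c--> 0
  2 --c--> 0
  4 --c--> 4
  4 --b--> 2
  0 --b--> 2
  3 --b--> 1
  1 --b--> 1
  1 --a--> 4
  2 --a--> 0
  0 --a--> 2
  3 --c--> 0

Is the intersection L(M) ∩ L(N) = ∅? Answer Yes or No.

Converting the expression M to a DFA (subset construction, then merging equivalent states) gives the minimal DFA with states {m0, m1, m2, m3, m4, m5}, start state m0, accepting states {m3, m5} and transitions m0: a→m1, b→m2, c→m0; m1: a→m3, b→m2, c→m0; m2: a→m4, b→m4, c→m5; m3: a→m3, b→m2, c→m0; m4: a→m4, b→m4, c→m4; m5: a→m4, b→m4, c→m4.
Exploring the product automaton M × N from the start pair (m0, 0), following both machines on each input symbol, reaches 12 state pairs: (m0, 0), (m1, 2), (m2, 2), (m3, 0), (m2, 3), (m4, 0), (m4, 3), (m5, 0), (m3, 2), (m4, 1), (m4, 2), (m4, 4).
M accepts in {m3, m5} and N accepts in {1}; no reachable pair has both components accepting, so no string drives both machines to acceptance simultaneously and L(M) ∩ L(N) = ∅.
So no string is accepted by both, and the intersection is empty.

Yes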